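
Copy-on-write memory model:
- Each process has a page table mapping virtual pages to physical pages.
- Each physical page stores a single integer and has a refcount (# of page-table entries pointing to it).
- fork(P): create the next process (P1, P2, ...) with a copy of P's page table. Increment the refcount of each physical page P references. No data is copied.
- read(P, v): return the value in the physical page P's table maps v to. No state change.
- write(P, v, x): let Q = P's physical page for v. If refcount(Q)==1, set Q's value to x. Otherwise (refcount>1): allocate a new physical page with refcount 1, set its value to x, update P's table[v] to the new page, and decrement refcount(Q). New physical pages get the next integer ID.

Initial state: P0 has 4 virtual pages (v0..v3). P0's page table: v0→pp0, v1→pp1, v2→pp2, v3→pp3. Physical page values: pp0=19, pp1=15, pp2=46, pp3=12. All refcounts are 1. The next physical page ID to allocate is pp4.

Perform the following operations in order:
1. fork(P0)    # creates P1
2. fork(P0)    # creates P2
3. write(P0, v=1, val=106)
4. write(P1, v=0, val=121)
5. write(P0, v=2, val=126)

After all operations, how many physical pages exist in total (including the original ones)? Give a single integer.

Answer: 7

Derivation:
Op 1: fork(P0) -> P1. 4 ppages; refcounts: pp0:2 pp1:2 pp2:2 pp3:2
Op 2: fork(P0) -> P2. 4 ppages; refcounts: pp0:3 pp1:3 pp2:3 pp3:3
Op 3: write(P0, v1, 106). refcount(pp1)=3>1 -> COPY to pp4. 5 ppages; refcounts: pp0:3 pp1:2 pp2:3 pp3:3 pp4:1
Op 4: write(P1, v0, 121). refcount(pp0)=3>1 -> COPY to pp5. 6 ppages; refcounts: pp0:2 pp1:2 pp2:3 pp3:3 pp4:1 pp5:1
Op 5: write(P0, v2, 126). refcount(pp2)=3>1 -> COPY to pp6. 7 ppages; refcounts: pp0:2 pp1:2 pp2:2 pp3:3 pp4:1 pp5:1 pp6:1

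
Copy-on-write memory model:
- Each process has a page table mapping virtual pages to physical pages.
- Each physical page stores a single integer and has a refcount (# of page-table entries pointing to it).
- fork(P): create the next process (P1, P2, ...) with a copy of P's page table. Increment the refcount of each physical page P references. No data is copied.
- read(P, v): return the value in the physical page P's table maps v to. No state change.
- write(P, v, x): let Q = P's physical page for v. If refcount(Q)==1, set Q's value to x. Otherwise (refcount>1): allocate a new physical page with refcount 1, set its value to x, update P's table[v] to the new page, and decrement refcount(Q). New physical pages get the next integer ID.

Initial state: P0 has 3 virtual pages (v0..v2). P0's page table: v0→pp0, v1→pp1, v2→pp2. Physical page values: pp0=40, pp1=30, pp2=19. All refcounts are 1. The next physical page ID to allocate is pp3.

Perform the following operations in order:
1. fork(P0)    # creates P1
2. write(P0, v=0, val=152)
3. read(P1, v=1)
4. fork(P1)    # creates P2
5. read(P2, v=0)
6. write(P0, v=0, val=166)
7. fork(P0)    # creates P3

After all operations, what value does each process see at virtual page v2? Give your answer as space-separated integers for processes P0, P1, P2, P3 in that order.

Answer: 19 19 19 19

Derivation:
Op 1: fork(P0) -> P1. 3 ppages; refcounts: pp0:2 pp1:2 pp2:2
Op 2: write(P0, v0, 152). refcount(pp0)=2>1 -> COPY to pp3. 4 ppages; refcounts: pp0:1 pp1:2 pp2:2 pp3:1
Op 3: read(P1, v1) -> 30. No state change.
Op 4: fork(P1) -> P2. 4 ppages; refcounts: pp0:2 pp1:3 pp2:3 pp3:1
Op 5: read(P2, v0) -> 40. No state change.
Op 6: write(P0, v0, 166). refcount(pp3)=1 -> write in place. 4 ppages; refcounts: pp0:2 pp1:3 pp2:3 pp3:1
Op 7: fork(P0) -> P3. 4 ppages; refcounts: pp0:2 pp1:4 pp2:4 pp3:2
P0: v2 -> pp2 = 19
P1: v2 -> pp2 = 19
P2: v2 -> pp2 = 19
P3: v2 -> pp2 = 19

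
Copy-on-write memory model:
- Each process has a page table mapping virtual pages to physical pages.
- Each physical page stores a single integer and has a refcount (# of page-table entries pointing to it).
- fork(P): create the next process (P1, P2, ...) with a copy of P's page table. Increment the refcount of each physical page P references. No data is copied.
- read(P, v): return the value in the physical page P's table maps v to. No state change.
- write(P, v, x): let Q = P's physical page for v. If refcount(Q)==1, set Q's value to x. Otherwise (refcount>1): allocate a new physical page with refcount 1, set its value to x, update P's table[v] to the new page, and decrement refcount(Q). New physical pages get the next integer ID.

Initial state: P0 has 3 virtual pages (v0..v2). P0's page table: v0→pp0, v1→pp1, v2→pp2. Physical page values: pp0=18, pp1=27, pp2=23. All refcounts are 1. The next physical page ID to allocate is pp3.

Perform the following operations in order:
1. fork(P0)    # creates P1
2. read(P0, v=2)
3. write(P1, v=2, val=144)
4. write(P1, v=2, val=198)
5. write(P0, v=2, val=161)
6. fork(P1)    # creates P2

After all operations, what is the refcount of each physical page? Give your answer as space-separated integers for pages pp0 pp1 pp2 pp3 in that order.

Op 1: fork(P0) -> P1. 3 ppages; refcounts: pp0:2 pp1:2 pp2:2
Op 2: read(P0, v2) -> 23. No state change.
Op 3: write(P1, v2, 144). refcount(pp2)=2>1 -> COPY to pp3. 4 ppages; refcounts: pp0:2 pp1:2 pp2:1 pp3:1
Op 4: write(P1, v2, 198). refcount(pp3)=1 -> write in place. 4 ppages; refcounts: pp0:2 pp1:2 pp2:1 pp3:1
Op 5: write(P0, v2, 161). refcount(pp2)=1 -> write in place. 4 ppages; refcounts: pp0:2 pp1:2 pp2:1 pp3:1
Op 6: fork(P1) -> P2. 4 ppages; refcounts: pp0:3 pp1:3 pp2:1 pp3:2

Answer: 3 3 1 2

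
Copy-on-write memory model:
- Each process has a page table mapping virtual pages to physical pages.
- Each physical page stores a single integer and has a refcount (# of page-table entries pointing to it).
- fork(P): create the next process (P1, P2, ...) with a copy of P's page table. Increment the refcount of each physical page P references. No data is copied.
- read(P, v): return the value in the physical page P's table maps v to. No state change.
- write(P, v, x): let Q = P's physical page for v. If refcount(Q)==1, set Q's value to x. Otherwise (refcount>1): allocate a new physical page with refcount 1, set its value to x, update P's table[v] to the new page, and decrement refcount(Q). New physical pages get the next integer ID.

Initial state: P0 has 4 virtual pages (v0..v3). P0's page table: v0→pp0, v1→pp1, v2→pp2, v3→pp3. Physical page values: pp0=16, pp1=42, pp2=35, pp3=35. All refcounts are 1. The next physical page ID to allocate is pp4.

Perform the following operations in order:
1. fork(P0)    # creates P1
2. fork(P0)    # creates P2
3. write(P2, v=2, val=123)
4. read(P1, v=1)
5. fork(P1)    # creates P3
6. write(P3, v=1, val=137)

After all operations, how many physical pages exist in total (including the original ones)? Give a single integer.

Op 1: fork(P0) -> P1. 4 ppages; refcounts: pp0:2 pp1:2 pp2:2 pp3:2
Op 2: fork(P0) -> P2. 4 ppages; refcounts: pp0:3 pp1:3 pp2:3 pp3:3
Op 3: write(P2, v2, 123). refcount(pp2)=3>1 -> COPY to pp4. 5 ppages; refcounts: pp0:3 pp1:3 pp2:2 pp3:3 pp4:1
Op 4: read(P1, v1) -> 42. No state change.
Op 5: fork(P1) -> P3. 5 ppages; refcounts: pp0:4 pp1:4 pp2:3 pp3:4 pp4:1
Op 6: write(P3, v1, 137). refcount(pp1)=4>1 -> COPY to pp5. 6 ppages; refcounts: pp0:4 pp1:3 pp2:3 pp3:4 pp4:1 pp5:1

Answer: 6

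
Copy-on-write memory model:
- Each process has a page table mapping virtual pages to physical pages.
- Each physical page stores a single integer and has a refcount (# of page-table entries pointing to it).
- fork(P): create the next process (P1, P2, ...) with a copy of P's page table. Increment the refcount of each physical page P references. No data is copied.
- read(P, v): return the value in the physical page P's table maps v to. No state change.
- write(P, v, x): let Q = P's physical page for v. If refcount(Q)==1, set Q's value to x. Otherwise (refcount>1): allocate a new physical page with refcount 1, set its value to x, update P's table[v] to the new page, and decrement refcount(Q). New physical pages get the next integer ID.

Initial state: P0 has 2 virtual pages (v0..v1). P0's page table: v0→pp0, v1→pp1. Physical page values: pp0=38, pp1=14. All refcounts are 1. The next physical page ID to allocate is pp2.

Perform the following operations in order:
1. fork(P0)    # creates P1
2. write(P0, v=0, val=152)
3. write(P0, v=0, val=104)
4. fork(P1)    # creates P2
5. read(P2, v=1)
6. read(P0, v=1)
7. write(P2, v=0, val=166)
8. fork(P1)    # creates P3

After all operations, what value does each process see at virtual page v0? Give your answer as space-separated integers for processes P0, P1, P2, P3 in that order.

Answer: 104 38 166 38

Derivation:
Op 1: fork(P0) -> P1. 2 ppages; refcounts: pp0:2 pp1:2
Op 2: write(P0, v0, 152). refcount(pp0)=2>1 -> COPY to pp2. 3 ppages; refcounts: pp0:1 pp1:2 pp2:1
Op 3: write(P0, v0, 104). refcount(pp2)=1 -> write in place. 3 ppages; refcounts: pp0:1 pp1:2 pp2:1
Op 4: fork(P1) -> P2. 3 ppages; refcounts: pp0:2 pp1:3 pp2:1
Op 5: read(P2, v1) -> 14. No state change.
Op 6: read(P0, v1) -> 14. No state change.
Op 7: write(P2, v0, 166). refcount(pp0)=2>1 -> COPY to pp3. 4 ppages; refcounts: pp0:1 pp1:3 pp2:1 pp3:1
Op 8: fork(P1) -> P3. 4 ppages; refcounts: pp0:2 pp1:4 pp2:1 pp3:1
P0: v0 -> pp2 = 104
P1: v0 -> pp0 = 38
P2: v0 -> pp3 = 166
P3: v0 -> pp0 = 38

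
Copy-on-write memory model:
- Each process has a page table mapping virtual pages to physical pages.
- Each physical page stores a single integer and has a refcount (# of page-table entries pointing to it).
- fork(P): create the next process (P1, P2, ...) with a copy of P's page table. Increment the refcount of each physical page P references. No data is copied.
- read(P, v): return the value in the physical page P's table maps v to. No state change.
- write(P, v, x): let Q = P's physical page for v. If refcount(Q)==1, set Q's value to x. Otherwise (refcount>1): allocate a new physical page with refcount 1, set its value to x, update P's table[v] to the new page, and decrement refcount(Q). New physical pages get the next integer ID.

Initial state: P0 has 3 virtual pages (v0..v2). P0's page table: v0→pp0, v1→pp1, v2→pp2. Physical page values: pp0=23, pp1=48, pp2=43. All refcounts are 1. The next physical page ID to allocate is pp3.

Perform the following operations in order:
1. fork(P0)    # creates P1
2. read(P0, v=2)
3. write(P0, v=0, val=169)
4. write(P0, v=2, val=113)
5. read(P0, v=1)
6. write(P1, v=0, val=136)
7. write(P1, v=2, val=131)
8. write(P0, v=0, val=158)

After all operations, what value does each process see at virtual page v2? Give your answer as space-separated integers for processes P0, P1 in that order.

Answer: 113 131

Derivation:
Op 1: fork(P0) -> P1. 3 ppages; refcounts: pp0:2 pp1:2 pp2:2
Op 2: read(P0, v2) -> 43. No state change.
Op 3: write(P0, v0, 169). refcount(pp0)=2>1 -> COPY to pp3. 4 ppages; refcounts: pp0:1 pp1:2 pp2:2 pp3:1
Op 4: write(P0, v2, 113). refcount(pp2)=2>1 -> COPY to pp4. 5 ppages; refcounts: pp0:1 pp1:2 pp2:1 pp3:1 pp4:1
Op 5: read(P0, v1) -> 48. No state change.
Op 6: write(P1, v0, 136). refcount(pp0)=1 -> write in place. 5 ppages; refcounts: pp0:1 pp1:2 pp2:1 pp3:1 pp4:1
Op 7: write(P1, v2, 131). refcount(pp2)=1 -> write in place. 5 ppages; refcounts: pp0:1 pp1:2 pp2:1 pp3:1 pp4:1
Op 8: write(P0, v0, 158). refcount(pp3)=1 -> write in place. 5 ppages; refcounts: pp0:1 pp1:2 pp2:1 pp3:1 pp4:1
P0: v2 -> pp4 = 113
P1: v2 -> pp2 = 131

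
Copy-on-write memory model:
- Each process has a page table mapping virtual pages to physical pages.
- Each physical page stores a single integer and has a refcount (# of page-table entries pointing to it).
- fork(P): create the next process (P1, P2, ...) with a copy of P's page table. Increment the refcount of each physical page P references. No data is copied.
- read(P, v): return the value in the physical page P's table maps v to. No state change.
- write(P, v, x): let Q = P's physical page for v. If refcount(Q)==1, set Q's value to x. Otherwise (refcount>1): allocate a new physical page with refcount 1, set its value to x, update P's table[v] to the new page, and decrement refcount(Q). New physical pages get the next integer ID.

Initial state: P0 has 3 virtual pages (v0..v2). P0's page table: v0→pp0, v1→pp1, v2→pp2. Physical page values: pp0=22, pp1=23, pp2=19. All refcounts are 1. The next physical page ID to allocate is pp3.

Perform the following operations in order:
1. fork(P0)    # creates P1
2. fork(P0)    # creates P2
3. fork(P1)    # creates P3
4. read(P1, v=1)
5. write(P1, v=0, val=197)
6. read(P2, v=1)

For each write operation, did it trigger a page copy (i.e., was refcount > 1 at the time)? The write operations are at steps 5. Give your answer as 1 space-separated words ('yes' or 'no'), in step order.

Op 1: fork(P0) -> P1. 3 ppages; refcounts: pp0:2 pp1:2 pp2:2
Op 2: fork(P0) -> P2. 3 ppages; refcounts: pp0:3 pp1:3 pp2:3
Op 3: fork(P1) -> P3. 3 ppages; refcounts: pp0:4 pp1:4 pp2:4
Op 4: read(P1, v1) -> 23. No state change.
Op 5: write(P1, v0, 197). refcount(pp0)=4>1 -> COPY to pp3. 4 ppages; refcounts: pp0:3 pp1:4 pp2:4 pp3:1
Op 6: read(P2, v1) -> 23. No state change.

yes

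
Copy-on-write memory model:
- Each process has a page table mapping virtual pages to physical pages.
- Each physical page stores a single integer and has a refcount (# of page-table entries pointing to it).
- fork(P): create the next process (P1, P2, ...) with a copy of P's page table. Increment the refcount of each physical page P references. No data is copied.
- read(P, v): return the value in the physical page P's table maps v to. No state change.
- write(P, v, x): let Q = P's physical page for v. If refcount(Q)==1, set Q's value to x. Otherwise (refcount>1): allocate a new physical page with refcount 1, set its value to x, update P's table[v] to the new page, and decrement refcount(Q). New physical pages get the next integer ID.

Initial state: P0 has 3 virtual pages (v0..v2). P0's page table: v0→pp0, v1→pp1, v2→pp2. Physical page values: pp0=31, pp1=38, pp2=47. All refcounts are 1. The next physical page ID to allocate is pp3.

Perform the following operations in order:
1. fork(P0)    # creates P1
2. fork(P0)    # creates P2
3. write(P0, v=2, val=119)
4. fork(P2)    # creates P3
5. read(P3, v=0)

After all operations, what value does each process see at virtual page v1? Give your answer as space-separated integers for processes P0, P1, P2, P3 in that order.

Answer: 38 38 38 38

Derivation:
Op 1: fork(P0) -> P1. 3 ppages; refcounts: pp0:2 pp1:2 pp2:2
Op 2: fork(P0) -> P2. 3 ppages; refcounts: pp0:3 pp1:3 pp2:3
Op 3: write(P0, v2, 119). refcount(pp2)=3>1 -> COPY to pp3. 4 ppages; refcounts: pp0:3 pp1:3 pp2:2 pp3:1
Op 4: fork(P2) -> P3. 4 ppages; refcounts: pp0:4 pp1:4 pp2:3 pp3:1
Op 5: read(P3, v0) -> 31. No state change.
P0: v1 -> pp1 = 38
P1: v1 -> pp1 = 38
P2: v1 -> pp1 = 38
P3: v1 -> pp1 = 38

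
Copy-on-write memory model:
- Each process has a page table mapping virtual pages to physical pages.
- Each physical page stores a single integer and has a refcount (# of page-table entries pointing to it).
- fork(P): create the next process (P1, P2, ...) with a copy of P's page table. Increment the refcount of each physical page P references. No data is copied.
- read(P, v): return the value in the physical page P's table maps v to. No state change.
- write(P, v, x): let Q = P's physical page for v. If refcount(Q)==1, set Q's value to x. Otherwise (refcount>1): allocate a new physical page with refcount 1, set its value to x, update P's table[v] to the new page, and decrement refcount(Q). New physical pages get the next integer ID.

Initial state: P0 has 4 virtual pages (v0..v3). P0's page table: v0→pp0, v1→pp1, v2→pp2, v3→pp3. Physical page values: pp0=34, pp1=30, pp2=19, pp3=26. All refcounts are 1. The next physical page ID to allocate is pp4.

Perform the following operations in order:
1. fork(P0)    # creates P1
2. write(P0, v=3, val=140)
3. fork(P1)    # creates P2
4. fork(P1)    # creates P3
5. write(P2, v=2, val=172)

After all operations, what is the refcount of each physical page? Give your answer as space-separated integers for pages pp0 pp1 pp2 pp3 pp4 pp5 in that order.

Op 1: fork(P0) -> P1. 4 ppages; refcounts: pp0:2 pp1:2 pp2:2 pp3:2
Op 2: write(P0, v3, 140). refcount(pp3)=2>1 -> COPY to pp4. 5 ppages; refcounts: pp0:2 pp1:2 pp2:2 pp3:1 pp4:1
Op 3: fork(P1) -> P2. 5 ppages; refcounts: pp0:3 pp1:3 pp2:3 pp3:2 pp4:1
Op 4: fork(P1) -> P3. 5 ppages; refcounts: pp0:4 pp1:4 pp2:4 pp3:3 pp4:1
Op 5: write(P2, v2, 172). refcount(pp2)=4>1 -> COPY to pp5. 6 ppages; refcounts: pp0:4 pp1:4 pp2:3 pp3:3 pp4:1 pp5:1

Answer: 4 4 3 3 1 1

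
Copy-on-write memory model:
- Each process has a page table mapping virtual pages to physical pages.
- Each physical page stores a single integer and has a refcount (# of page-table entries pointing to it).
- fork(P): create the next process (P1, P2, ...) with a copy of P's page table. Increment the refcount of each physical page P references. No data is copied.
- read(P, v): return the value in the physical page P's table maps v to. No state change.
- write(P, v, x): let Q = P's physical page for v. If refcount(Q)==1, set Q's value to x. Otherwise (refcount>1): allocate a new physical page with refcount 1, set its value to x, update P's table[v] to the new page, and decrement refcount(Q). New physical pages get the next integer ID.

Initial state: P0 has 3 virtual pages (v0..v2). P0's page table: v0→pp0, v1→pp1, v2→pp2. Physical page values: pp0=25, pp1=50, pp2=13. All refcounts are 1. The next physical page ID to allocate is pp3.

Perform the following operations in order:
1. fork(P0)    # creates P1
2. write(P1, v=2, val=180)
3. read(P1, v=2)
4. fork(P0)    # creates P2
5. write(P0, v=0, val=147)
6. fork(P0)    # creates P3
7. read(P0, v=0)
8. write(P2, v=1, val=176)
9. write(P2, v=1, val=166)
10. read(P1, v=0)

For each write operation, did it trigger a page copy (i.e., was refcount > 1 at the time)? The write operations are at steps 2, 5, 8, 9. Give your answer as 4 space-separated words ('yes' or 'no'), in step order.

Op 1: fork(P0) -> P1. 3 ppages; refcounts: pp0:2 pp1:2 pp2:2
Op 2: write(P1, v2, 180). refcount(pp2)=2>1 -> COPY to pp3. 4 ppages; refcounts: pp0:2 pp1:2 pp2:1 pp3:1
Op 3: read(P1, v2) -> 180. No state change.
Op 4: fork(P0) -> P2. 4 ppages; refcounts: pp0:3 pp1:3 pp2:2 pp3:1
Op 5: write(P0, v0, 147). refcount(pp0)=3>1 -> COPY to pp4. 5 ppages; refcounts: pp0:2 pp1:3 pp2:2 pp3:1 pp4:1
Op 6: fork(P0) -> P3. 5 ppages; refcounts: pp0:2 pp1:4 pp2:3 pp3:1 pp4:2
Op 7: read(P0, v0) -> 147. No state change.
Op 8: write(P2, v1, 176). refcount(pp1)=4>1 -> COPY to pp5. 6 ppages; refcounts: pp0:2 pp1:3 pp2:3 pp3:1 pp4:2 pp5:1
Op 9: write(P2, v1, 166). refcount(pp5)=1 -> write in place. 6 ppages; refcounts: pp0:2 pp1:3 pp2:3 pp3:1 pp4:2 pp5:1
Op 10: read(P1, v0) -> 25. No state change.

yes yes yes no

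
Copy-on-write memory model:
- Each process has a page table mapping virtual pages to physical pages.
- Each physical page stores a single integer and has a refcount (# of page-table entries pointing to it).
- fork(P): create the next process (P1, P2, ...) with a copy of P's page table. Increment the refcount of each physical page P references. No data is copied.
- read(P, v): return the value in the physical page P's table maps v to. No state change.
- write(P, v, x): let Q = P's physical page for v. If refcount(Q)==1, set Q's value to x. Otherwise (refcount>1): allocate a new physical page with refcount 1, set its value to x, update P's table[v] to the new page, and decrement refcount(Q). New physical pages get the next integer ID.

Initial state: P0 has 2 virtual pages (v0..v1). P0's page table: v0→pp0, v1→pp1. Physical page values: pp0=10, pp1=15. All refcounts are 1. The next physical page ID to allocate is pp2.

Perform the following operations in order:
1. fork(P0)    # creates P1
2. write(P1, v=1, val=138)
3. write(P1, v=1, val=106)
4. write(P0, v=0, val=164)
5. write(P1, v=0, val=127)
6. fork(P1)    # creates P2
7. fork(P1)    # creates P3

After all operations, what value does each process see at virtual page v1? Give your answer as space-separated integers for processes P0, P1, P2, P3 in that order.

Answer: 15 106 106 106

Derivation:
Op 1: fork(P0) -> P1. 2 ppages; refcounts: pp0:2 pp1:2
Op 2: write(P1, v1, 138). refcount(pp1)=2>1 -> COPY to pp2. 3 ppages; refcounts: pp0:2 pp1:1 pp2:1
Op 3: write(P1, v1, 106). refcount(pp2)=1 -> write in place. 3 ppages; refcounts: pp0:2 pp1:1 pp2:1
Op 4: write(P0, v0, 164). refcount(pp0)=2>1 -> COPY to pp3. 4 ppages; refcounts: pp0:1 pp1:1 pp2:1 pp3:1
Op 5: write(P1, v0, 127). refcount(pp0)=1 -> write in place. 4 ppages; refcounts: pp0:1 pp1:1 pp2:1 pp3:1
Op 6: fork(P1) -> P2. 4 ppages; refcounts: pp0:2 pp1:1 pp2:2 pp3:1
Op 7: fork(P1) -> P3. 4 ppages; refcounts: pp0:3 pp1:1 pp2:3 pp3:1
P0: v1 -> pp1 = 15
P1: v1 -> pp2 = 106
P2: v1 -> pp2 = 106
P3: v1 -> pp2 = 106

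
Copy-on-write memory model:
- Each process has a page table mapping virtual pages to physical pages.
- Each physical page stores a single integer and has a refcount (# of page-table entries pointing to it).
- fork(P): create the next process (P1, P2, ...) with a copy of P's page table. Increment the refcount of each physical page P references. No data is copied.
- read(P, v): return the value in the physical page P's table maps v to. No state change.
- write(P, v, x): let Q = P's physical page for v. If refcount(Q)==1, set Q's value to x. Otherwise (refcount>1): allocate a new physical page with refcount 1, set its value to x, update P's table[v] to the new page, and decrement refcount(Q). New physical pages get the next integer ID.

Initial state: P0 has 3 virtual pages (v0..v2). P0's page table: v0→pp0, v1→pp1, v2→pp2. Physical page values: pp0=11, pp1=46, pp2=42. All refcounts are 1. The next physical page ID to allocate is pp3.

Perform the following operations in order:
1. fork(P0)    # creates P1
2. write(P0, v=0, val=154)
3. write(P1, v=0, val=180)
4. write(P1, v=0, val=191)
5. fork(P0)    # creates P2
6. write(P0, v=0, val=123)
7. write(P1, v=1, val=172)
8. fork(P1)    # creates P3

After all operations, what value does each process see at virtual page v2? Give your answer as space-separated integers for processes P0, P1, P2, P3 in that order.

Answer: 42 42 42 42

Derivation:
Op 1: fork(P0) -> P1. 3 ppages; refcounts: pp0:2 pp1:2 pp2:2
Op 2: write(P0, v0, 154). refcount(pp0)=2>1 -> COPY to pp3. 4 ppages; refcounts: pp0:1 pp1:2 pp2:2 pp3:1
Op 3: write(P1, v0, 180). refcount(pp0)=1 -> write in place. 4 ppages; refcounts: pp0:1 pp1:2 pp2:2 pp3:1
Op 4: write(P1, v0, 191). refcount(pp0)=1 -> write in place. 4 ppages; refcounts: pp0:1 pp1:2 pp2:2 pp3:1
Op 5: fork(P0) -> P2. 4 ppages; refcounts: pp0:1 pp1:3 pp2:3 pp3:2
Op 6: write(P0, v0, 123). refcount(pp3)=2>1 -> COPY to pp4. 5 ppages; refcounts: pp0:1 pp1:3 pp2:3 pp3:1 pp4:1
Op 7: write(P1, v1, 172). refcount(pp1)=3>1 -> COPY to pp5. 6 ppages; refcounts: pp0:1 pp1:2 pp2:3 pp3:1 pp4:1 pp5:1
Op 8: fork(P1) -> P3. 6 ppages; refcounts: pp0:2 pp1:2 pp2:4 pp3:1 pp4:1 pp5:2
P0: v2 -> pp2 = 42
P1: v2 -> pp2 = 42
P2: v2 -> pp2 = 42
P3: v2 -> pp2 = 42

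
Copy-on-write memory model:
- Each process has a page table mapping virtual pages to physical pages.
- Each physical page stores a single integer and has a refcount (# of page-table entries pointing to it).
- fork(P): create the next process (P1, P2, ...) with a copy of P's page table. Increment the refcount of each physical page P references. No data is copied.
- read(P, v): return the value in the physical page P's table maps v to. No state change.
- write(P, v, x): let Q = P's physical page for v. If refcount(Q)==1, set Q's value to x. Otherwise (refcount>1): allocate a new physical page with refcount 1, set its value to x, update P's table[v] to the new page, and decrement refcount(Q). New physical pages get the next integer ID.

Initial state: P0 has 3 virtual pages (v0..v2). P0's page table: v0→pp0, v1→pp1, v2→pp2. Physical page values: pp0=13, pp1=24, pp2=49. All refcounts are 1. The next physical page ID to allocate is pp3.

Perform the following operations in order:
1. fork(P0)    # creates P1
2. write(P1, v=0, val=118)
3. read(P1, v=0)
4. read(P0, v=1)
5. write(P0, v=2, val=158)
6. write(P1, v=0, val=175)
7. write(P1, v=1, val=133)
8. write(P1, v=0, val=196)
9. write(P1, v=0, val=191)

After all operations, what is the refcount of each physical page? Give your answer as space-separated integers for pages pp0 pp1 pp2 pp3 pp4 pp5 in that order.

Op 1: fork(P0) -> P1. 3 ppages; refcounts: pp0:2 pp1:2 pp2:2
Op 2: write(P1, v0, 118). refcount(pp0)=2>1 -> COPY to pp3. 4 ppages; refcounts: pp0:1 pp1:2 pp2:2 pp3:1
Op 3: read(P1, v0) -> 118. No state change.
Op 4: read(P0, v1) -> 24. No state change.
Op 5: write(P0, v2, 158). refcount(pp2)=2>1 -> COPY to pp4. 5 ppages; refcounts: pp0:1 pp1:2 pp2:1 pp3:1 pp4:1
Op 6: write(P1, v0, 175). refcount(pp3)=1 -> write in place. 5 ppages; refcounts: pp0:1 pp1:2 pp2:1 pp3:1 pp4:1
Op 7: write(P1, v1, 133). refcount(pp1)=2>1 -> COPY to pp5. 6 ppages; refcounts: pp0:1 pp1:1 pp2:1 pp3:1 pp4:1 pp5:1
Op 8: write(P1, v0, 196). refcount(pp3)=1 -> write in place. 6 ppages; refcounts: pp0:1 pp1:1 pp2:1 pp3:1 pp4:1 pp5:1
Op 9: write(P1, v0, 191). refcount(pp3)=1 -> write in place. 6 ppages; refcounts: pp0:1 pp1:1 pp2:1 pp3:1 pp4:1 pp5:1

Answer: 1 1 1 1 1 1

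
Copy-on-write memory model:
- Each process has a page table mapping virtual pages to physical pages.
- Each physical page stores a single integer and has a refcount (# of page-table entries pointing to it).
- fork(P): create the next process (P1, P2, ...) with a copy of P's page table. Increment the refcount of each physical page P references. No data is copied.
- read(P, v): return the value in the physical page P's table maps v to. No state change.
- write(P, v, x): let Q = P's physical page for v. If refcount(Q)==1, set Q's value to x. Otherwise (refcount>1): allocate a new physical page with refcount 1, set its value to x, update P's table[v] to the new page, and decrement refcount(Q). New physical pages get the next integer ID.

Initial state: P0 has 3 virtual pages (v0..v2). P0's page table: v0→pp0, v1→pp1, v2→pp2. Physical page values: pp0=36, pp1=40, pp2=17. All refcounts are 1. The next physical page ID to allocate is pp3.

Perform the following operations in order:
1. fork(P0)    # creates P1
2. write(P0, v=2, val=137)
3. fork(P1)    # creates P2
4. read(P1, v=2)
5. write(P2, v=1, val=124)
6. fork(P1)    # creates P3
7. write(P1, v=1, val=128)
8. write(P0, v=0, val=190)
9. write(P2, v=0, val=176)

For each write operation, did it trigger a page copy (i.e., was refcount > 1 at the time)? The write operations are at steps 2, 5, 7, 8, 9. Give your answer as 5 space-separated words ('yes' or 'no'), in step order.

Op 1: fork(P0) -> P1. 3 ppages; refcounts: pp0:2 pp1:2 pp2:2
Op 2: write(P0, v2, 137). refcount(pp2)=2>1 -> COPY to pp3. 4 ppages; refcounts: pp0:2 pp1:2 pp2:1 pp3:1
Op 3: fork(P1) -> P2. 4 ppages; refcounts: pp0:3 pp1:3 pp2:2 pp3:1
Op 4: read(P1, v2) -> 17. No state change.
Op 5: write(P2, v1, 124). refcount(pp1)=3>1 -> COPY to pp4. 5 ppages; refcounts: pp0:3 pp1:2 pp2:2 pp3:1 pp4:1
Op 6: fork(P1) -> P3. 5 ppages; refcounts: pp0:4 pp1:3 pp2:3 pp3:1 pp4:1
Op 7: write(P1, v1, 128). refcount(pp1)=3>1 -> COPY to pp5. 6 ppages; refcounts: pp0:4 pp1:2 pp2:3 pp3:1 pp4:1 pp5:1
Op 8: write(P0, v0, 190). refcount(pp0)=4>1 -> COPY to pp6. 7 ppages; refcounts: pp0:3 pp1:2 pp2:3 pp3:1 pp4:1 pp5:1 pp6:1
Op 9: write(P2, v0, 176). refcount(pp0)=3>1 -> COPY to pp7. 8 ppages; refcounts: pp0:2 pp1:2 pp2:3 pp3:1 pp4:1 pp5:1 pp6:1 pp7:1

yes yes yes yes yes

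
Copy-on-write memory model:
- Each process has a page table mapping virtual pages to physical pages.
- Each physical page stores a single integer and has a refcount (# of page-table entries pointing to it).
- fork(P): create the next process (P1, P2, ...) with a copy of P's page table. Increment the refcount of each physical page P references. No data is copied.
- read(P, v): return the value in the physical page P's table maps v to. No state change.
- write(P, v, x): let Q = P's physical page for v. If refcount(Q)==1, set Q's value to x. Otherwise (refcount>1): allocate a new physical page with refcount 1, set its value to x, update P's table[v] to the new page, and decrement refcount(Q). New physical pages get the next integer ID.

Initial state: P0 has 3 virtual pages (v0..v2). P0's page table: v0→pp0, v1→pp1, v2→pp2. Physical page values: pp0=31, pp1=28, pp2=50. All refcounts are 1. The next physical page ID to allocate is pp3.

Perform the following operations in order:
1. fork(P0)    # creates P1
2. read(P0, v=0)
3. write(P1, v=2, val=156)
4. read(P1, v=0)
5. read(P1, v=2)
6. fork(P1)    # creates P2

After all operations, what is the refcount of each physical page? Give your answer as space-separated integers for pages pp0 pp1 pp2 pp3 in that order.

Op 1: fork(P0) -> P1. 3 ppages; refcounts: pp0:2 pp1:2 pp2:2
Op 2: read(P0, v0) -> 31. No state change.
Op 3: write(P1, v2, 156). refcount(pp2)=2>1 -> COPY to pp3. 4 ppages; refcounts: pp0:2 pp1:2 pp2:1 pp3:1
Op 4: read(P1, v0) -> 31. No state change.
Op 5: read(P1, v2) -> 156. No state change.
Op 6: fork(P1) -> P2. 4 ppages; refcounts: pp0:3 pp1:3 pp2:1 pp3:2

Answer: 3 3 1 2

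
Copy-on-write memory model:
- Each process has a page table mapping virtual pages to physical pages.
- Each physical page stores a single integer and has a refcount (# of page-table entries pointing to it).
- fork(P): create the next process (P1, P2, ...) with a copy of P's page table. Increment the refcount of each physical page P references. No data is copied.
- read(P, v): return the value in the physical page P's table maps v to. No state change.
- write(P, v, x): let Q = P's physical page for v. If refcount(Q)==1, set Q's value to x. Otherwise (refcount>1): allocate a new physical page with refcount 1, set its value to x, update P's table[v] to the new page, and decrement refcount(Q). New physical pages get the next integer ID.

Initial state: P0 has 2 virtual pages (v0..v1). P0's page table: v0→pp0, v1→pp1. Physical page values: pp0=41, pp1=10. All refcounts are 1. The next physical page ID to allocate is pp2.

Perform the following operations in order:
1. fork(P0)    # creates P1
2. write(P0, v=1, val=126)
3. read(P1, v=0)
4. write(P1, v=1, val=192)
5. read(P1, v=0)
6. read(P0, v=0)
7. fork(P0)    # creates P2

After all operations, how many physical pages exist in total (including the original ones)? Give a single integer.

Answer: 3

Derivation:
Op 1: fork(P0) -> P1. 2 ppages; refcounts: pp0:2 pp1:2
Op 2: write(P0, v1, 126). refcount(pp1)=2>1 -> COPY to pp2. 3 ppages; refcounts: pp0:2 pp1:1 pp2:1
Op 3: read(P1, v0) -> 41. No state change.
Op 4: write(P1, v1, 192). refcount(pp1)=1 -> write in place. 3 ppages; refcounts: pp0:2 pp1:1 pp2:1
Op 5: read(P1, v0) -> 41. No state change.
Op 6: read(P0, v0) -> 41. No state change.
Op 7: fork(P0) -> P2. 3 ppages; refcounts: pp0:3 pp1:1 pp2:2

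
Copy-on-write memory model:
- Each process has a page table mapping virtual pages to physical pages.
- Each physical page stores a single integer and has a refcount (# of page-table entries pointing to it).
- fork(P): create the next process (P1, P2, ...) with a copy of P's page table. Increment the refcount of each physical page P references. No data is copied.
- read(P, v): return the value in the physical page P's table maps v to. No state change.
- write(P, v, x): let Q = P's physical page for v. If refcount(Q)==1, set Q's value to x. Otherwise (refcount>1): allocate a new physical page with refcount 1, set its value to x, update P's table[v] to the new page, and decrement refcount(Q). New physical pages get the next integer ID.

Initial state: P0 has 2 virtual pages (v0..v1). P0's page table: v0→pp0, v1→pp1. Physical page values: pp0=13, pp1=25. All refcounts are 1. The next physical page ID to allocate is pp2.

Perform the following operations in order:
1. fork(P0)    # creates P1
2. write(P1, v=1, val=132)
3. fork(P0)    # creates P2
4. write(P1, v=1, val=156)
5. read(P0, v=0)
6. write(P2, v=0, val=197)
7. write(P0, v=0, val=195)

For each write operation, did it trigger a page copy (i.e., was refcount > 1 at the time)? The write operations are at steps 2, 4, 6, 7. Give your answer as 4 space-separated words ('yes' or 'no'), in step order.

Op 1: fork(P0) -> P1. 2 ppages; refcounts: pp0:2 pp1:2
Op 2: write(P1, v1, 132). refcount(pp1)=2>1 -> COPY to pp2. 3 ppages; refcounts: pp0:2 pp1:1 pp2:1
Op 3: fork(P0) -> P2. 3 ppages; refcounts: pp0:3 pp1:2 pp2:1
Op 4: write(P1, v1, 156). refcount(pp2)=1 -> write in place. 3 ppages; refcounts: pp0:3 pp1:2 pp2:1
Op 5: read(P0, v0) -> 13. No state change.
Op 6: write(P2, v0, 197). refcount(pp0)=3>1 -> COPY to pp3. 4 ppages; refcounts: pp0:2 pp1:2 pp2:1 pp3:1
Op 7: write(P0, v0, 195). refcount(pp0)=2>1 -> COPY to pp4. 5 ppages; refcounts: pp0:1 pp1:2 pp2:1 pp3:1 pp4:1

yes no yes yes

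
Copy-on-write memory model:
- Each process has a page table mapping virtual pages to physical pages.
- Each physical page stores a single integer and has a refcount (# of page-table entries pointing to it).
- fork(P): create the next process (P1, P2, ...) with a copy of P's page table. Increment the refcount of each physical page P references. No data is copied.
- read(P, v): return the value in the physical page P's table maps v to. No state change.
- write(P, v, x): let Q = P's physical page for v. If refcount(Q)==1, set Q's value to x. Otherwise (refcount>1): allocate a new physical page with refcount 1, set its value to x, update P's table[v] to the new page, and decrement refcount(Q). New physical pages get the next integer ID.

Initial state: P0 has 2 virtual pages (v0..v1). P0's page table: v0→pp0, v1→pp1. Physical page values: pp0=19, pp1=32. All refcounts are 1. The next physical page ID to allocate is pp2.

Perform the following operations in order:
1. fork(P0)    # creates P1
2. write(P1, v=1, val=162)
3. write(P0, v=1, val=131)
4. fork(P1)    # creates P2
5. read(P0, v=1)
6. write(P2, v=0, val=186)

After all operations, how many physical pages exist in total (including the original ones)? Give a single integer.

Answer: 4

Derivation:
Op 1: fork(P0) -> P1. 2 ppages; refcounts: pp0:2 pp1:2
Op 2: write(P1, v1, 162). refcount(pp1)=2>1 -> COPY to pp2. 3 ppages; refcounts: pp0:2 pp1:1 pp2:1
Op 3: write(P0, v1, 131). refcount(pp1)=1 -> write in place. 3 ppages; refcounts: pp0:2 pp1:1 pp2:1
Op 4: fork(P1) -> P2. 3 ppages; refcounts: pp0:3 pp1:1 pp2:2
Op 5: read(P0, v1) -> 131. No state change.
Op 6: write(P2, v0, 186). refcount(pp0)=3>1 -> COPY to pp3. 4 ppages; refcounts: pp0:2 pp1:1 pp2:2 pp3:1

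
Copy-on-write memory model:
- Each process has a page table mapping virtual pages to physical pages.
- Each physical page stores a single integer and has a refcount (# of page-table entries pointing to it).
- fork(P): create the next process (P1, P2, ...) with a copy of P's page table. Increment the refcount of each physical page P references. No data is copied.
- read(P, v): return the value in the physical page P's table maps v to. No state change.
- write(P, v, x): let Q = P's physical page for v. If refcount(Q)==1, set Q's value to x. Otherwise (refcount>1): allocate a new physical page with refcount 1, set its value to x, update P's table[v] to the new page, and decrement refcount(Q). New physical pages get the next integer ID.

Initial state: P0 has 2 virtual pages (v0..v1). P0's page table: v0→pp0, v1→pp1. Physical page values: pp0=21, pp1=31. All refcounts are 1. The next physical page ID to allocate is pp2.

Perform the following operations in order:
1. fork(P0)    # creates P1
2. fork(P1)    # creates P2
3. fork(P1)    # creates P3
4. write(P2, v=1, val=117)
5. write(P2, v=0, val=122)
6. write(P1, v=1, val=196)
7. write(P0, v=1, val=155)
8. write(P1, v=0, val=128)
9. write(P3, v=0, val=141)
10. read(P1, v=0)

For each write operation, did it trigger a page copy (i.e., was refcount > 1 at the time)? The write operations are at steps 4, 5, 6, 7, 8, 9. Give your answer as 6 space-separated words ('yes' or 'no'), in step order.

Op 1: fork(P0) -> P1. 2 ppages; refcounts: pp0:2 pp1:2
Op 2: fork(P1) -> P2. 2 ppages; refcounts: pp0:3 pp1:3
Op 3: fork(P1) -> P3. 2 ppages; refcounts: pp0:4 pp1:4
Op 4: write(P2, v1, 117). refcount(pp1)=4>1 -> COPY to pp2. 3 ppages; refcounts: pp0:4 pp1:3 pp2:1
Op 5: write(P2, v0, 122). refcount(pp0)=4>1 -> COPY to pp3. 4 ppages; refcounts: pp0:3 pp1:3 pp2:1 pp3:1
Op 6: write(P1, v1, 196). refcount(pp1)=3>1 -> COPY to pp4. 5 ppages; refcounts: pp0:3 pp1:2 pp2:1 pp3:1 pp4:1
Op 7: write(P0, v1, 155). refcount(pp1)=2>1 -> COPY to pp5. 6 ppages; refcounts: pp0:3 pp1:1 pp2:1 pp3:1 pp4:1 pp5:1
Op 8: write(P1, v0, 128). refcount(pp0)=3>1 -> COPY to pp6. 7 ppages; refcounts: pp0:2 pp1:1 pp2:1 pp3:1 pp4:1 pp5:1 pp6:1
Op 9: write(P3, v0, 141). refcount(pp0)=2>1 -> COPY to pp7. 8 ppages; refcounts: pp0:1 pp1:1 pp2:1 pp3:1 pp4:1 pp5:1 pp6:1 pp7:1
Op 10: read(P1, v0) -> 128. No state change.

yes yes yes yes yes yes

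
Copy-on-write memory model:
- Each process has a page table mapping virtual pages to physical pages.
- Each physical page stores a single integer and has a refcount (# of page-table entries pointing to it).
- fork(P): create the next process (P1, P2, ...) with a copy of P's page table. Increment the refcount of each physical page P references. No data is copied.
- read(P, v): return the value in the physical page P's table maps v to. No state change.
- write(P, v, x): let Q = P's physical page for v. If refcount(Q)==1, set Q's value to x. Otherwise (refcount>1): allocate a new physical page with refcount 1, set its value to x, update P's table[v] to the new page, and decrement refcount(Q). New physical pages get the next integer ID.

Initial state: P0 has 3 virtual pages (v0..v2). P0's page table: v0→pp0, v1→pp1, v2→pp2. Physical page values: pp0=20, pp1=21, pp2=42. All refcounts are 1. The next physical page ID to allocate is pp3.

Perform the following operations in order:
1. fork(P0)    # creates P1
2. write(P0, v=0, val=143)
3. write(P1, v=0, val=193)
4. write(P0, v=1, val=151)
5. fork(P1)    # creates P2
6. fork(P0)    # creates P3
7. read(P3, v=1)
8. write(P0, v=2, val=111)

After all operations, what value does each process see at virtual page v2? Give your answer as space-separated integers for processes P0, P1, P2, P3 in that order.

Op 1: fork(P0) -> P1. 3 ppages; refcounts: pp0:2 pp1:2 pp2:2
Op 2: write(P0, v0, 143). refcount(pp0)=2>1 -> COPY to pp3. 4 ppages; refcounts: pp0:1 pp1:2 pp2:2 pp3:1
Op 3: write(P1, v0, 193). refcount(pp0)=1 -> write in place. 4 ppages; refcounts: pp0:1 pp1:2 pp2:2 pp3:1
Op 4: write(P0, v1, 151). refcount(pp1)=2>1 -> COPY to pp4. 5 ppages; refcounts: pp0:1 pp1:1 pp2:2 pp3:1 pp4:1
Op 5: fork(P1) -> P2. 5 ppages; refcounts: pp0:2 pp1:2 pp2:3 pp3:1 pp4:1
Op 6: fork(P0) -> P3. 5 ppages; refcounts: pp0:2 pp1:2 pp2:4 pp3:2 pp4:2
Op 7: read(P3, v1) -> 151. No state change.
Op 8: write(P0, v2, 111). refcount(pp2)=4>1 -> COPY to pp5. 6 ppages; refcounts: pp0:2 pp1:2 pp2:3 pp3:2 pp4:2 pp5:1
P0: v2 -> pp5 = 111
P1: v2 -> pp2 = 42
P2: v2 -> pp2 = 42
P3: v2 -> pp2 = 42

Answer: 111 42 42 42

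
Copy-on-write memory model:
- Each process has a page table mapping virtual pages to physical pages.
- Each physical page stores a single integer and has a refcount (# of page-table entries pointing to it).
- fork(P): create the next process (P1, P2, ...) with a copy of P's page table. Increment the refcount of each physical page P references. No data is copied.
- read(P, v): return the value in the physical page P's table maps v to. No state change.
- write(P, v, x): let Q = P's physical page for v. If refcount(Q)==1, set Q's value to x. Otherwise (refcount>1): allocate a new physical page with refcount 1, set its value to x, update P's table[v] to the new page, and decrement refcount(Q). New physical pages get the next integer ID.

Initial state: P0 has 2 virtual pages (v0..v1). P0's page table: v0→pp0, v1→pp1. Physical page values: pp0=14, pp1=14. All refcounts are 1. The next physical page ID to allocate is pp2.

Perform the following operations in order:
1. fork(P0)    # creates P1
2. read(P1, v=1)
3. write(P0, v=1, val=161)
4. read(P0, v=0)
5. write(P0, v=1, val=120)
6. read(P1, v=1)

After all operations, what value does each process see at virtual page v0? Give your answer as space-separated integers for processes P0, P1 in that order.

Answer: 14 14

Derivation:
Op 1: fork(P0) -> P1. 2 ppages; refcounts: pp0:2 pp1:2
Op 2: read(P1, v1) -> 14. No state change.
Op 3: write(P0, v1, 161). refcount(pp1)=2>1 -> COPY to pp2. 3 ppages; refcounts: pp0:2 pp1:1 pp2:1
Op 4: read(P0, v0) -> 14. No state change.
Op 5: write(P0, v1, 120). refcount(pp2)=1 -> write in place. 3 ppages; refcounts: pp0:2 pp1:1 pp2:1
Op 6: read(P1, v1) -> 14. No state change.
P0: v0 -> pp0 = 14
P1: v0 -> pp0 = 14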